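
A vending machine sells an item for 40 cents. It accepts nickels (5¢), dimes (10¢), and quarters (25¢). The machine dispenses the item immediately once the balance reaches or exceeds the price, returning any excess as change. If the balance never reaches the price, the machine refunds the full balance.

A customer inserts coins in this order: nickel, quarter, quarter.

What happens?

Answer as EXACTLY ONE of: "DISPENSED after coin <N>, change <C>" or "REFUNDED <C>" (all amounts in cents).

Answer: DISPENSED after coin 3, change 15

Derivation:
Price: 40¢
Coin 1 (nickel, 5¢): balance = 5¢
Coin 2 (quarter, 25¢): balance = 30¢
Coin 3 (quarter, 25¢): balance = 55¢
  → balance >= price → DISPENSE, change = 55 - 40 = 15¢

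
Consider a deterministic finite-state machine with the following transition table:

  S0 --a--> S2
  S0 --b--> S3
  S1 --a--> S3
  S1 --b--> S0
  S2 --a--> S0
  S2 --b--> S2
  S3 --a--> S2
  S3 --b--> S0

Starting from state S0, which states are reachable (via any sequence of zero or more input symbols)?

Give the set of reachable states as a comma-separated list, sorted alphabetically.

Answer: S0, S2, S3

Derivation:
BFS from S0:
  visit S0: S0--a-->S2 (new), S0--b-->S3 (new)
  visit S2: S2--a-->S0 (seen), S2--b-->S2 (seen)
  visit S3: S3--a-->S2 (seen), S3--b-->S0 (seen)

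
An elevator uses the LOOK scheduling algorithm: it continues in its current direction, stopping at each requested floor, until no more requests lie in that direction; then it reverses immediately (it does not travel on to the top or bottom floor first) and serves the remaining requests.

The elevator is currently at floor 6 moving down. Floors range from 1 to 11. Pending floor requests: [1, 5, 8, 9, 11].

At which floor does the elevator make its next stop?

Answer: 5

Derivation:
Current floor: 6, direction: down
Requests above: [8, 9, 11]
Requests below: [1, 5]
Moving down and requests lie below → nearest below is max([1, 5]) = 5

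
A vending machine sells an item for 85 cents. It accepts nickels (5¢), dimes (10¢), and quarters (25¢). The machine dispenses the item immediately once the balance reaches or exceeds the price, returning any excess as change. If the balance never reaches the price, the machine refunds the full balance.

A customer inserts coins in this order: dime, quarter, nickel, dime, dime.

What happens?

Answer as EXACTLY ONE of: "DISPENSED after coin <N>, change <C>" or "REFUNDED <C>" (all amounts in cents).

Price: 85¢
Coin 1 (dime, 10¢): balance = 10¢
Coin 2 (quarter, 25¢): balance = 35¢
Coin 3 (nickel, 5¢): balance = 40¢
Coin 4 (dime, 10¢): balance = 50¢
Coin 5 (dime, 10¢): balance = 60¢
All coins inserted, balance 60¢ < price 85¢ → REFUND 60¢

Answer: REFUNDED 60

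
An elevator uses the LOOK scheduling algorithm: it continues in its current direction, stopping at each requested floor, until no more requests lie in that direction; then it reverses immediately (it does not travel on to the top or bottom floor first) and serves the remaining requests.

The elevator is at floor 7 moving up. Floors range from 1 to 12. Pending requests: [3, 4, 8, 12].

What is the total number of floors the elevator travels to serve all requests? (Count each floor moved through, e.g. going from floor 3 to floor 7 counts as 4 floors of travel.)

Start at floor 7 moving up, LOOK stop order: [8, 12, 4, 3]
  7 → 8: |8-7| = 1, total = 1
  8 → 12: |12-8| = 4, total = 5
  12 → 4: |4-12| = 8, total = 13
  4 → 3: |3-4| = 1, total = 14

Answer: 14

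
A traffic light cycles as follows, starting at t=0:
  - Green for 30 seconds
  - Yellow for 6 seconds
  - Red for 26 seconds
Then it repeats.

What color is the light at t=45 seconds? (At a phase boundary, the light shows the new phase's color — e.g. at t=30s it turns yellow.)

Answer: red

Derivation:
Cycle length = 30 + 6 + 26 = 62s
t = 45, phase_t = 45 mod 62 = 45
45 >= 36 → RED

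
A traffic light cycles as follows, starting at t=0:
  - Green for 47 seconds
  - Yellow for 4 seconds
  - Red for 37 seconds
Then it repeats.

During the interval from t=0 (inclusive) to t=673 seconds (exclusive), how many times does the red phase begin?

Cycle = 47+4+37 = 88s
red phase starts at t = k*88 + 51 for k=0,1,2,...
Need k*88+51 < 673 → k < 7.068
k ∈ {0, ..., 7} → 8 starts

Answer: 8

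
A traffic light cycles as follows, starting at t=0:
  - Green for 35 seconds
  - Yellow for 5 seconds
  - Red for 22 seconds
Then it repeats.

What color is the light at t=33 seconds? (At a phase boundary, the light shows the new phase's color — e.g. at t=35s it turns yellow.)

Answer: green

Derivation:
Cycle length = 35 + 5 + 22 = 62s
t = 33, phase_t = 33 mod 62 = 33
33 < 35 (green end) → GREEN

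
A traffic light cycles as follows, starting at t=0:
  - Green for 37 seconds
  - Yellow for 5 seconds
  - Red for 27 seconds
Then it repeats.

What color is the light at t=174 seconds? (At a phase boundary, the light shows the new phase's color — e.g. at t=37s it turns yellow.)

Answer: green

Derivation:
Cycle length = 37 + 5 + 27 = 69s
t = 174, phase_t = 174 mod 69 = 36
36 < 37 (green end) → GREEN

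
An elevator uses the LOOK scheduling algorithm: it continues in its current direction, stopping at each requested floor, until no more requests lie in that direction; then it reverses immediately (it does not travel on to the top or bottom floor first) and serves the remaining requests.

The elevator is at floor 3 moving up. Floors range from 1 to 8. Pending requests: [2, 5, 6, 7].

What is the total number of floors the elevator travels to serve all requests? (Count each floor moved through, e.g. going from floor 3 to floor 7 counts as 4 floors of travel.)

Answer: 9

Derivation:
Start at floor 3 moving up, LOOK stop order: [5, 6, 7, 2]
  3 → 5: |5-3| = 2, total = 2
  5 → 6: |6-5| = 1, total = 3
  6 → 7: |7-6| = 1, total = 4
  7 → 2: |2-7| = 5, total = 9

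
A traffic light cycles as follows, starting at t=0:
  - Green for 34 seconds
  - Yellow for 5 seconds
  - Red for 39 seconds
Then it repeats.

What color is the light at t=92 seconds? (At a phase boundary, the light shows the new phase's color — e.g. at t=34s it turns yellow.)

Answer: green

Derivation:
Cycle length = 34 + 5 + 39 = 78s
t = 92, phase_t = 92 mod 78 = 14
14 < 34 (green end) → GREEN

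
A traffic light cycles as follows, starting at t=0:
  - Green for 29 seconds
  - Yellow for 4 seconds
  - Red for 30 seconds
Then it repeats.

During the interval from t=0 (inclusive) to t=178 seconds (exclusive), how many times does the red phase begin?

Cycle = 29+4+30 = 63s
red phase starts at t = k*63 + 33 for k=0,1,2,...
Need k*63+33 < 178 → k < 2.302
k ∈ {0, ..., 2} → 3 starts

Answer: 3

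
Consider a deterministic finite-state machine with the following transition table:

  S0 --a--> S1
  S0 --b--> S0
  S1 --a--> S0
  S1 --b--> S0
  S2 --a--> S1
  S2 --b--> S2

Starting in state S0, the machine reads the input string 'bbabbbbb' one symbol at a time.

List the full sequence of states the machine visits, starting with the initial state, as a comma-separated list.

Start: S0
  read 'b': S0 --b--> S0
  read 'b': S0 --b--> S0
  read 'a': S0 --a--> S1
  read 'b': S1 --b--> S0
  read 'b': S0 --b--> S0
  read 'b': S0 --b--> S0
  read 'b': S0 --b--> S0
  read 'b': S0 --b--> S0

Answer: S0, S0, S0, S1, S0, S0, S0, S0, S0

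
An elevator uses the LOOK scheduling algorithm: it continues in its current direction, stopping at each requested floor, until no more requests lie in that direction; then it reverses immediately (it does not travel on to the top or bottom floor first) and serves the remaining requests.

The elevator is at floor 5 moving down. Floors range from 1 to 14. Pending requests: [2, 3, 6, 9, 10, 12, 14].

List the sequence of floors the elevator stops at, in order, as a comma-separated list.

Answer: 3, 2, 6, 9, 10, 12, 14

Derivation:
Current: 5, moving DOWN
Serve below first (descending): [3, 2]
Then reverse, serve above (ascending): [6, 9, 10, 12, 14]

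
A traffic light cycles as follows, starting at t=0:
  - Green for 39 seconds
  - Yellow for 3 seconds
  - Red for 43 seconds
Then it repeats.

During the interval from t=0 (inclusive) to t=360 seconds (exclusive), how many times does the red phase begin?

Cycle = 39+3+43 = 85s
red phase starts at t = k*85 + 42 for k=0,1,2,...
Need k*85+42 < 360 → k < 3.741
k ∈ {0, ..., 3} → 4 starts

Answer: 4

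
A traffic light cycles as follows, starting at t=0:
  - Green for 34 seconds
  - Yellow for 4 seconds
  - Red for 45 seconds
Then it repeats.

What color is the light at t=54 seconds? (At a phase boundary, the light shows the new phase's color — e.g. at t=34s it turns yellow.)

Cycle length = 34 + 4 + 45 = 83s
t = 54, phase_t = 54 mod 83 = 54
54 >= 38 → RED

Answer: red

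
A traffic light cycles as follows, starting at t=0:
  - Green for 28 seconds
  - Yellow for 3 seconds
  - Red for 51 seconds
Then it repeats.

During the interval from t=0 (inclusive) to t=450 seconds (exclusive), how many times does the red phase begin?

Answer: 6

Derivation:
Cycle = 28+3+51 = 82s
red phase starts at t = k*82 + 31 for k=0,1,2,...
Need k*82+31 < 450 → k < 5.110
k ∈ {0, ..., 5} → 6 starts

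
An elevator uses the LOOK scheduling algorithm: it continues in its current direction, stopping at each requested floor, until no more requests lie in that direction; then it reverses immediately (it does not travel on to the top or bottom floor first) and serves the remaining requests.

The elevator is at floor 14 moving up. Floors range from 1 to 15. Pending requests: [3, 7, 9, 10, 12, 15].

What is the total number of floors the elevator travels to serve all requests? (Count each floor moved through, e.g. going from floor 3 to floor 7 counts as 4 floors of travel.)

Answer: 13

Derivation:
Start at floor 14 moving up, LOOK stop order: [15, 12, 10, 9, 7, 3]
  14 → 15: |15-14| = 1, total = 1
  15 → 12: |12-15| = 3, total = 4
  12 → 10: |10-12| = 2, total = 6
  10 → 9: |9-10| = 1, total = 7
  9 → 7: |7-9| = 2, total = 9
  7 → 3: |3-7| = 4, total = 13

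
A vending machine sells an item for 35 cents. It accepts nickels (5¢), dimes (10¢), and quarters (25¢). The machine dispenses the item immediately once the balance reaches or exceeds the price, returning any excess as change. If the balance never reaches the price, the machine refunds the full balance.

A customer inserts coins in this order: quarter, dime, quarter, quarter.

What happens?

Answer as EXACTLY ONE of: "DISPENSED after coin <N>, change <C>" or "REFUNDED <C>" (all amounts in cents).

Answer: DISPENSED after coin 2, change 0

Derivation:
Price: 35¢
Coin 1 (quarter, 25¢): balance = 25¢
Coin 2 (dime, 10¢): balance = 35¢
  → balance >= price → DISPENSE, change = 35 - 35 = 0¢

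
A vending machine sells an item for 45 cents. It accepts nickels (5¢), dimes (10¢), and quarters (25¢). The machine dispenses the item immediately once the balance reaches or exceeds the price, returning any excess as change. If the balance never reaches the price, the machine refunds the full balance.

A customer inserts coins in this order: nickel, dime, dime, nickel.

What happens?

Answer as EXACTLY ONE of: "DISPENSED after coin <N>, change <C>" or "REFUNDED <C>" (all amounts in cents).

Answer: REFUNDED 30

Derivation:
Price: 45¢
Coin 1 (nickel, 5¢): balance = 5¢
Coin 2 (dime, 10¢): balance = 15¢
Coin 3 (dime, 10¢): balance = 25¢
Coin 4 (nickel, 5¢): balance = 30¢
All coins inserted, balance 30¢ < price 45¢ → REFUND 30¢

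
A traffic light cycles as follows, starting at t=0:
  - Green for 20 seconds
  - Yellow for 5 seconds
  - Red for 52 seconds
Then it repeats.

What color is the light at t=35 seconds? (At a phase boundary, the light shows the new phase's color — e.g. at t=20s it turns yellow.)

Cycle length = 20 + 5 + 52 = 77s
t = 35, phase_t = 35 mod 77 = 35
35 >= 25 → RED

Answer: red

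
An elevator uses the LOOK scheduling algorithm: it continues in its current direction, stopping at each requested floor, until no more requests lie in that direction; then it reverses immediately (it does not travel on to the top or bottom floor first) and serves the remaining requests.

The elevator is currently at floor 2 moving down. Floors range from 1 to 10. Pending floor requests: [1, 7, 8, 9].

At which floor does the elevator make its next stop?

Answer: 1

Derivation:
Current floor: 2, direction: down
Requests above: [7, 8, 9]
Requests below: [1]
Moving down and requests lie below → nearest below is max([1]) = 1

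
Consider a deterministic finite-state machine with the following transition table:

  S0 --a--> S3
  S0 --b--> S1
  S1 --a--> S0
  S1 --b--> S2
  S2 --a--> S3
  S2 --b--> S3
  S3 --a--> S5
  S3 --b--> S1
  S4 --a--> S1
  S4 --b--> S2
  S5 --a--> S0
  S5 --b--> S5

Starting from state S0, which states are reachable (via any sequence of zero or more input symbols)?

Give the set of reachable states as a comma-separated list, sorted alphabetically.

Answer: S0, S1, S2, S3, S5

Derivation:
BFS from S0:
  visit S0: S0--a-->S3 (new), S0--b-->S1 (new)
  visit S3: S3--a-->S5 (new), S3--b-->S1 (seen)
  visit S1: S1--a-->S0 (seen), S1--b-->S2 (new)
  visit S5: S5--a-->S0 (seen), S5--b-->S5 (seen)
  visit S2: S2--a-->S3 (seen), S2--b-->S3 (seen)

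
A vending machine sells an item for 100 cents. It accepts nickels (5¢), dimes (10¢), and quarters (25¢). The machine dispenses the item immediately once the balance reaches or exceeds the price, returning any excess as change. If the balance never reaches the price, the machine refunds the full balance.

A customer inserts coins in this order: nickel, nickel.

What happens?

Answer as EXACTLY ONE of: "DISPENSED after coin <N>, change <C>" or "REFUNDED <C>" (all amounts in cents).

Answer: REFUNDED 10

Derivation:
Price: 100¢
Coin 1 (nickel, 5¢): balance = 5¢
Coin 2 (nickel, 5¢): balance = 10¢
All coins inserted, balance 10¢ < price 100¢ → REFUND 10¢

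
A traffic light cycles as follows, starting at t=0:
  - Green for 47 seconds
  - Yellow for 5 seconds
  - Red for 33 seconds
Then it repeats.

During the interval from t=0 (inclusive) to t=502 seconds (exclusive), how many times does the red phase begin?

Cycle = 47+5+33 = 85s
red phase starts at t = k*85 + 52 for k=0,1,2,...
Need k*85+52 < 502 → k < 5.294
k ∈ {0, ..., 5} → 6 starts

Answer: 6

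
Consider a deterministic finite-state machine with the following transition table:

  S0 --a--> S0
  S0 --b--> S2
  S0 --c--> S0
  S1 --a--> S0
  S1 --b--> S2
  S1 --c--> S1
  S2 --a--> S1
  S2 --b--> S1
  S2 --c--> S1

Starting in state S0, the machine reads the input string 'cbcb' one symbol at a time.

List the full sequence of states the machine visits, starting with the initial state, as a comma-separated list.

Answer: S0, S0, S2, S1, S2

Derivation:
Start: S0
  read 'c': S0 --c--> S0
  read 'b': S0 --b--> S2
  read 'c': S2 --c--> S1
  read 'b': S1 --b--> S2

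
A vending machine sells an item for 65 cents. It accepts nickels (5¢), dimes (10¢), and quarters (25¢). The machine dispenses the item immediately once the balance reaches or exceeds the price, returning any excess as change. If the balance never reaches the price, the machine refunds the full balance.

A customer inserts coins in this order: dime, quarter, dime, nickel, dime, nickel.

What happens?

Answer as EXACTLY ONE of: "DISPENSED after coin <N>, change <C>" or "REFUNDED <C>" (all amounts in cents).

Price: 65¢
Coin 1 (dime, 10¢): balance = 10¢
Coin 2 (quarter, 25¢): balance = 35¢
Coin 3 (dime, 10¢): balance = 45¢
Coin 4 (nickel, 5¢): balance = 50¢
Coin 5 (dime, 10¢): balance = 60¢
Coin 6 (nickel, 5¢): balance = 65¢
  → balance >= price → DISPENSE, change = 65 - 65 = 0¢

Answer: DISPENSED after coin 6, change 0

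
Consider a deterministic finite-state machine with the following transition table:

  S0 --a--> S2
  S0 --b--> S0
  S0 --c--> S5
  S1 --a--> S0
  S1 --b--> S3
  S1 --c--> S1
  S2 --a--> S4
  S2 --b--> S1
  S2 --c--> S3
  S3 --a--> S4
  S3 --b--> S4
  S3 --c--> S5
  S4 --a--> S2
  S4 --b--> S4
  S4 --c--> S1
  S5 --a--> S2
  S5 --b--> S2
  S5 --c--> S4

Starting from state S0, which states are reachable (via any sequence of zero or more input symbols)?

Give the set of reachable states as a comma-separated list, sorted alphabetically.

BFS from S0:
  visit S0: S0--a-->S2 (new), S0--b-->S0 (seen), S0--c-->S5 (new)
  visit S2: S2--a-->S4 (new), S2--b-->S1 (new), S2--c-->S3 (new)
  visit S5: S5--a-->S2 (seen), S5--b-->S2 (seen), S5--c-->S4 (seen)
  visit S4: S4--a-->S2 (seen), S4--b-->S4 (seen), S4--c-->S1 (seen)
  visit S1: S1--a-->S0 (seen), S1--b-->S3 (seen), S1--c-->S1 (seen)
  visit S3: S3--a-->S4 (seen), S3--b-->S4 (seen), S3--c-->S5 (seen)

Answer: S0, S1, S2, S3, S4, S5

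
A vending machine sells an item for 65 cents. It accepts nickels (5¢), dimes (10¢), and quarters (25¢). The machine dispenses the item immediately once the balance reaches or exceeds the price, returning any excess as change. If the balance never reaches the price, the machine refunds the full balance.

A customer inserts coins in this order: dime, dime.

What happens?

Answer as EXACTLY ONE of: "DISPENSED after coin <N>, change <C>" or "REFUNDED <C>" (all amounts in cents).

Answer: REFUNDED 20

Derivation:
Price: 65¢
Coin 1 (dime, 10¢): balance = 10¢
Coin 2 (dime, 10¢): balance = 20¢
All coins inserted, balance 20¢ < price 65¢ → REFUND 20¢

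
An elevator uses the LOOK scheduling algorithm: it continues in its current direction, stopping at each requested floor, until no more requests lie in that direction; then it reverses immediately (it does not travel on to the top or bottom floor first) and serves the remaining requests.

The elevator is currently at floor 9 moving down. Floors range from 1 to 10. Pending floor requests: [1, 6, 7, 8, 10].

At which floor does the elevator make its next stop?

Current floor: 9, direction: down
Requests above: [10]
Requests below: [1, 6, 7, 8]
Moving down and requests lie below → nearest below is max([1, 6, 7, 8]) = 8

Answer: 8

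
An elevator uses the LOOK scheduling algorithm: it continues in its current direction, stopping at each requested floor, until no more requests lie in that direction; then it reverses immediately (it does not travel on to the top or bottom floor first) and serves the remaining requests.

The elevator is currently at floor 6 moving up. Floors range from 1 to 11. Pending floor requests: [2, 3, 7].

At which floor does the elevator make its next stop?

Answer: 7

Derivation:
Current floor: 6, direction: up
Requests above: [7]
Requests below: [2, 3]
Moving up and requests lie above → nearest above is min([7]) = 7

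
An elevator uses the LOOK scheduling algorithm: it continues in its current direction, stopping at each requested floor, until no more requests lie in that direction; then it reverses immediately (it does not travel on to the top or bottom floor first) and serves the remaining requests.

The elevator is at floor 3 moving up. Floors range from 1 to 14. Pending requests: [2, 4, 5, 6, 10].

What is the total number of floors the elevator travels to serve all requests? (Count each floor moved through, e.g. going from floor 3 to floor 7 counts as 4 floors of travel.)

Start at floor 3 moving up, LOOK stop order: [4, 5, 6, 10, 2]
  3 → 4: |4-3| = 1, total = 1
  4 → 5: |5-4| = 1, total = 2
  5 → 6: |6-5| = 1, total = 3
  6 → 10: |10-6| = 4, total = 7
  10 → 2: |2-10| = 8, total = 15

Answer: 15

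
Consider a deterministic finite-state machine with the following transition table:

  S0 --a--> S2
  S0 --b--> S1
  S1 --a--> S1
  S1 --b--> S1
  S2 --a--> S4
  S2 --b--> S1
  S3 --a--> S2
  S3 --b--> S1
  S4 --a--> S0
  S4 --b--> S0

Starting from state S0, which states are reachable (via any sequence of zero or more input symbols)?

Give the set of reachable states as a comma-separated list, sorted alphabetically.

Answer: S0, S1, S2, S4

Derivation:
BFS from S0:
  visit S0: S0--a-->S2 (new), S0--b-->S1 (new)
  visit S2: S2--a-->S4 (new), S2--b-->S1 (seen)
  visit S1: S1--a-->S1 (seen), S1--b-->S1 (seen)
  visit S4: S4--a-->S0 (seen), S4--b-->S0 (seen)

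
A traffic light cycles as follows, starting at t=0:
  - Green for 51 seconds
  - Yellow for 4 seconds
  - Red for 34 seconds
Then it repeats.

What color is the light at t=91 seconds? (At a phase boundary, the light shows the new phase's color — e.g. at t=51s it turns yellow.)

Answer: green

Derivation:
Cycle length = 51 + 4 + 34 = 89s
t = 91, phase_t = 91 mod 89 = 2
2 < 51 (green end) → GREEN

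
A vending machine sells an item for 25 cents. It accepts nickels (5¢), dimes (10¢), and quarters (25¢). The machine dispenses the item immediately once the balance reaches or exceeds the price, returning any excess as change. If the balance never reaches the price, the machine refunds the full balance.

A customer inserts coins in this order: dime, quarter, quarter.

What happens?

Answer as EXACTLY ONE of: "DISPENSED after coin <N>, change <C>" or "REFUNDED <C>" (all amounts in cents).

Price: 25¢
Coin 1 (dime, 10¢): balance = 10¢
Coin 2 (quarter, 25¢): balance = 35¢
  → balance >= price → DISPENSE, change = 35 - 25 = 10¢

Answer: DISPENSED after coin 2, change 10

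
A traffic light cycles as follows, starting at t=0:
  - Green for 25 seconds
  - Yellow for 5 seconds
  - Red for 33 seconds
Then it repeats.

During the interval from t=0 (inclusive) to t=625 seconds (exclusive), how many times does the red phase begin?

Cycle = 25+5+33 = 63s
red phase starts at t = k*63 + 30 for k=0,1,2,...
Need k*63+30 < 625 → k < 9.444
k ∈ {0, ..., 9} → 10 starts

Answer: 10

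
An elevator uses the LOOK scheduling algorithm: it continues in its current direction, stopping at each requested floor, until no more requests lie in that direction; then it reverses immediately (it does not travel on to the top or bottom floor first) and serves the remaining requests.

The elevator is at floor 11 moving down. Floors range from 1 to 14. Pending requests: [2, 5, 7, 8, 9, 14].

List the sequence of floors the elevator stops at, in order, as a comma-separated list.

Current: 11, moving DOWN
Serve below first (descending): [9, 8, 7, 5, 2]
Then reverse, serve above (ascending): [14]

Answer: 9, 8, 7, 5, 2, 14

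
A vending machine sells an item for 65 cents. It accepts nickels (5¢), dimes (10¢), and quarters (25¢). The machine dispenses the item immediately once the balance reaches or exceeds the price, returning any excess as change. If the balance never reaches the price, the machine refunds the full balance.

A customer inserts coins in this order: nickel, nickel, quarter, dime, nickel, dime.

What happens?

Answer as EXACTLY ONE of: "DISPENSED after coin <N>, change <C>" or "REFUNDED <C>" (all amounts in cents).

Answer: REFUNDED 60

Derivation:
Price: 65¢
Coin 1 (nickel, 5¢): balance = 5¢
Coin 2 (nickel, 5¢): balance = 10¢
Coin 3 (quarter, 25¢): balance = 35¢
Coin 4 (dime, 10¢): balance = 45¢
Coin 5 (nickel, 5¢): balance = 50¢
Coin 6 (dime, 10¢): balance = 60¢
All coins inserted, balance 60¢ < price 65¢ → REFUND 60¢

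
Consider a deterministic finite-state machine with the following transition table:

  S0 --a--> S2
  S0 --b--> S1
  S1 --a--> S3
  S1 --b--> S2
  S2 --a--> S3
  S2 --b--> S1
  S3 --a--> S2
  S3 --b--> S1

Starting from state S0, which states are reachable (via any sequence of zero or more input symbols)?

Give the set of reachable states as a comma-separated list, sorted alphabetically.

BFS from S0:
  visit S0: S0--a-->S2 (new), S0--b-->S1 (new)
  visit S2: S2--a-->S3 (new), S2--b-->S1 (seen)
  visit S1: S1--a-->S3 (seen), S1--b-->S2 (seen)
  visit S3: S3--a-->S2 (seen), S3--b-->S1 (seen)

Answer: S0, S1, S2, S3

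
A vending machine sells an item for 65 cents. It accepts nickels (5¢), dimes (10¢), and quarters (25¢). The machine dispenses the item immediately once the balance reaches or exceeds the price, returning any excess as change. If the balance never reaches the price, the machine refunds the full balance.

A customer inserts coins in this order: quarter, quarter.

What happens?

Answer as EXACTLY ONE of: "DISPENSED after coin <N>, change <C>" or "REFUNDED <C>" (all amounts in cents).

Answer: REFUNDED 50

Derivation:
Price: 65¢
Coin 1 (quarter, 25¢): balance = 25¢
Coin 2 (quarter, 25¢): balance = 50¢
All coins inserted, balance 50¢ < price 65¢ → REFUND 50¢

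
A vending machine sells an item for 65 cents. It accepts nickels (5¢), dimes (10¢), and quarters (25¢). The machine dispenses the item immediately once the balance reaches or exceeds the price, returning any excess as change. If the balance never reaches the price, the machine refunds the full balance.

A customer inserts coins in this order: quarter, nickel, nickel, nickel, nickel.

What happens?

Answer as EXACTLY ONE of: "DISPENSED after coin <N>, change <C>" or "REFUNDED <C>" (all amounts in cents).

Answer: REFUNDED 45

Derivation:
Price: 65¢
Coin 1 (quarter, 25¢): balance = 25¢
Coin 2 (nickel, 5¢): balance = 30¢
Coin 3 (nickel, 5¢): balance = 35¢
Coin 4 (nickel, 5¢): balance = 40¢
Coin 5 (nickel, 5¢): balance = 45¢
All coins inserted, balance 45¢ < price 65¢ → REFUND 45¢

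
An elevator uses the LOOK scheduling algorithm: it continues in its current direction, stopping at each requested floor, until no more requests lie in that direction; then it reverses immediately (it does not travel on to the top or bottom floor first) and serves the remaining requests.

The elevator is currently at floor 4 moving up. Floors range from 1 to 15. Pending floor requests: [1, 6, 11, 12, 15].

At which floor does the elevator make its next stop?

Answer: 6

Derivation:
Current floor: 4, direction: up
Requests above: [6, 11, 12, 15]
Requests below: [1]
Moving up and requests lie above → nearest above is min([6, 11, 12, 15]) = 6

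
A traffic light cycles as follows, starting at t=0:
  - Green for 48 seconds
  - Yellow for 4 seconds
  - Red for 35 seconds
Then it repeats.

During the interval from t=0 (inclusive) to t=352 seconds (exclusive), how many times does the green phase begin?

Answer: 5

Derivation:
Cycle = 48+4+35 = 87s
green phase starts at t = k*87 + 0 for k=0,1,2,...
Need k*87+0 < 352 → k < 4.046
k ∈ {0, ..., 4} → 5 starts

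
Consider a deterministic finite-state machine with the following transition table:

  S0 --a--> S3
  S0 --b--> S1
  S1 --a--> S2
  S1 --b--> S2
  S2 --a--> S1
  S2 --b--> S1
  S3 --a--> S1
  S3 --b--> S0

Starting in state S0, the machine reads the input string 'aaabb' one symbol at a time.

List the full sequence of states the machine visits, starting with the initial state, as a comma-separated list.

Answer: S0, S3, S1, S2, S1, S2

Derivation:
Start: S0
  read 'a': S0 --a--> S3
  read 'a': S3 --a--> S1
  read 'a': S1 --a--> S2
  read 'b': S2 --b--> S1
  read 'b': S1 --b--> S2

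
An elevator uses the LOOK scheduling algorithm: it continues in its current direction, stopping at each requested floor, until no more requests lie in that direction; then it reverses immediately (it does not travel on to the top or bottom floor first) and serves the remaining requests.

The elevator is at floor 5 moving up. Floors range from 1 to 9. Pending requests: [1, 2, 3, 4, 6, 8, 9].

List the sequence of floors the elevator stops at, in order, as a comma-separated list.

Current: 5, moving UP
Serve above first (ascending): [6, 8, 9]
Then reverse, serve below (descending): [4, 3, 2, 1]

Answer: 6, 8, 9, 4, 3, 2, 1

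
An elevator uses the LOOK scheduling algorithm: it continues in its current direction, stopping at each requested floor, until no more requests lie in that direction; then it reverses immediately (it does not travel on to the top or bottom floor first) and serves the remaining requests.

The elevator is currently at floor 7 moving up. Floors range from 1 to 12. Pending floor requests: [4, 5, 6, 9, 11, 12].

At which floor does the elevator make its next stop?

Current floor: 7, direction: up
Requests above: [9, 11, 12]
Requests below: [4, 5, 6]
Moving up and requests lie above → nearest above is min([9, 11, 12]) = 9

Answer: 9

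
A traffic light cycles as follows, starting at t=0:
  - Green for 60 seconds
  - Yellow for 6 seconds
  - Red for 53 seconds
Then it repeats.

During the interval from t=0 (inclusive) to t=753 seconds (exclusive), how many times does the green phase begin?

Cycle = 60+6+53 = 119s
green phase starts at t = k*119 + 0 for k=0,1,2,...
Need k*119+0 < 753 → k < 6.328
k ∈ {0, ..., 6} → 7 starts

Answer: 7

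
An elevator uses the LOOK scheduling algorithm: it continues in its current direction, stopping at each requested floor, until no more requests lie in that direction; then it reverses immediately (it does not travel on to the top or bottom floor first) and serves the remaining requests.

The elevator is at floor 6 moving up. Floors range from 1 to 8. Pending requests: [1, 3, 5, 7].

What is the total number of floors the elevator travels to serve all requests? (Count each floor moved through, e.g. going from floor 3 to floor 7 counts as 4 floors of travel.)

Start at floor 6 moving up, LOOK stop order: [7, 5, 3, 1]
  6 → 7: |7-6| = 1, total = 1
  7 → 5: |5-7| = 2, total = 3
  5 → 3: |3-5| = 2, total = 5
  3 → 1: |1-3| = 2, total = 7

Answer: 7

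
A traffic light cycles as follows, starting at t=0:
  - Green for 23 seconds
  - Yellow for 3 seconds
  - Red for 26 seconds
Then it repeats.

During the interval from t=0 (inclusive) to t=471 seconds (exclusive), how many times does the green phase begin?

Cycle = 23+3+26 = 52s
green phase starts at t = k*52 + 0 for k=0,1,2,...
Need k*52+0 < 471 → k < 9.058
k ∈ {0, ..., 9} → 10 starts

Answer: 10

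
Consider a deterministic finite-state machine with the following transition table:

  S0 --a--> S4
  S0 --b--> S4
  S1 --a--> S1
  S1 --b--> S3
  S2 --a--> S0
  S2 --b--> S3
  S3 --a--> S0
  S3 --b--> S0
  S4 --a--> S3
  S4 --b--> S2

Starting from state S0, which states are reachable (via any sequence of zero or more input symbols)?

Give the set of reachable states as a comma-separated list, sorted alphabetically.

Answer: S0, S2, S3, S4

Derivation:
BFS from S0:
  visit S0: S0--a-->S4 (new), S0--b-->S4 (seen)
  visit S4: S4--a-->S3 (new), S4--b-->S2 (new)
  visit S3: S3--a-->S0 (seen), S3--b-->S0 (seen)
  visit S2: S2--a-->S0 (seen), S2--b-->S3 (seen)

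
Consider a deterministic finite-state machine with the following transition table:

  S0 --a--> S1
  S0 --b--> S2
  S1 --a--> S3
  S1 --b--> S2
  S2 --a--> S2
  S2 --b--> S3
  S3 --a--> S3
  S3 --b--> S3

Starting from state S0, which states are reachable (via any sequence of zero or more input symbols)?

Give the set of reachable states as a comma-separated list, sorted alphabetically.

BFS from S0:
  visit S0: S0--a-->S1 (new), S0--b-->S2 (new)
  visit S1: S1--a-->S3 (new), S1--b-->S2 (seen)
  visit S2: S2--a-->S2 (seen), S2--b-->S3 (seen)
  visit S3: S3--a-->S3 (seen), S3--b-->S3 (seen)

Answer: S0, S1, S2, S3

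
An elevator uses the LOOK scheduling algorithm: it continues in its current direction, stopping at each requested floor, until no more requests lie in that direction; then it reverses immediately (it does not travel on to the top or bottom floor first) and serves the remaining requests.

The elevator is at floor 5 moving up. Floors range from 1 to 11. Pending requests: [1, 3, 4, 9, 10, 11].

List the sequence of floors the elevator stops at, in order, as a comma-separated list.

Answer: 9, 10, 11, 4, 3, 1

Derivation:
Current: 5, moving UP
Serve above first (ascending): [9, 10, 11]
Then reverse, serve below (descending): [4, 3, 1]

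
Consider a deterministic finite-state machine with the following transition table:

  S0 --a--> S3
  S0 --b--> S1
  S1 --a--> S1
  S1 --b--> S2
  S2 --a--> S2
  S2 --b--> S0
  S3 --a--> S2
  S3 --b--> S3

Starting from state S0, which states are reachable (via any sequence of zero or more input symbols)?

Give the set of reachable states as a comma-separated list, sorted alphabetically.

Answer: S0, S1, S2, S3

Derivation:
BFS from S0:
  visit S0: S0--a-->S3 (new), S0--b-->S1 (new)
  visit S3: S3--a-->S2 (new), S3--b-->S3 (seen)
  visit S1: S1--a-->S1 (seen), S1--b-->S2 (seen)
  visit S2: S2--a-->S2 (seen), S2--b-->S0 (seen)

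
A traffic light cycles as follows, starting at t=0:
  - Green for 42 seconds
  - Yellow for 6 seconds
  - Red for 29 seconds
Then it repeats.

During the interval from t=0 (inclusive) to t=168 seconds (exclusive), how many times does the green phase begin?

Answer: 3

Derivation:
Cycle = 42+6+29 = 77s
green phase starts at t = k*77 + 0 for k=0,1,2,...
Need k*77+0 < 168 → k < 2.182
k ∈ {0, ..., 2} → 3 starts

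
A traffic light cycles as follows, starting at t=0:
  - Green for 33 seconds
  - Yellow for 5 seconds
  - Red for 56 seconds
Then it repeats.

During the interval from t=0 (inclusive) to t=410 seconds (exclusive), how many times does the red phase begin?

Cycle = 33+5+56 = 94s
red phase starts at t = k*94 + 38 for k=0,1,2,...
Need k*94+38 < 410 → k < 3.957
k ∈ {0, ..., 3} → 4 starts

Answer: 4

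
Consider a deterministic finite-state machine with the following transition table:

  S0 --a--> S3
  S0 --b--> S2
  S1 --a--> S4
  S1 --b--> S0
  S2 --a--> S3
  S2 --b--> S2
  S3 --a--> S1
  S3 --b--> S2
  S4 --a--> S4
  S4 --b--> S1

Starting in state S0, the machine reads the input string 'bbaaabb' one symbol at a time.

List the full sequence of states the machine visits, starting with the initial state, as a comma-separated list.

Answer: S0, S2, S2, S3, S1, S4, S1, S0

Derivation:
Start: S0
  read 'b': S0 --b--> S2
  read 'b': S2 --b--> S2
  read 'a': S2 --a--> S3
  read 'a': S3 --a--> S1
  read 'a': S1 --a--> S4
  read 'b': S4 --b--> S1
  read 'b': S1 --b--> S0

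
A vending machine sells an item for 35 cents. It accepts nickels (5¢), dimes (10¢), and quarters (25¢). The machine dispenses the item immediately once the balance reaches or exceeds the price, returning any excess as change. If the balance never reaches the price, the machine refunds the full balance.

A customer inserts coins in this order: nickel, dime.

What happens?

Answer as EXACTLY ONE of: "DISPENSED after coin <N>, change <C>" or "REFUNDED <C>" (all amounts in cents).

Answer: REFUNDED 15

Derivation:
Price: 35¢
Coin 1 (nickel, 5¢): balance = 5¢
Coin 2 (dime, 10¢): balance = 15¢
All coins inserted, balance 15¢ < price 35¢ → REFUND 15¢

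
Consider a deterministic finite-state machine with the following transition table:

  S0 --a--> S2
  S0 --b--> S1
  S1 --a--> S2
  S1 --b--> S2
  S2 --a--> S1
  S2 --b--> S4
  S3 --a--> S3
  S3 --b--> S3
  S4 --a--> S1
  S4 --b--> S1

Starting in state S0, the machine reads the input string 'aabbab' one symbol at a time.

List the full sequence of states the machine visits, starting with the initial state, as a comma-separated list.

Start: S0
  read 'a': S0 --a--> S2
  read 'a': S2 --a--> S1
  read 'b': S1 --b--> S2
  read 'b': S2 --b--> S4
  read 'a': S4 --a--> S1
  read 'b': S1 --b--> S2

Answer: S0, S2, S1, S2, S4, S1, S2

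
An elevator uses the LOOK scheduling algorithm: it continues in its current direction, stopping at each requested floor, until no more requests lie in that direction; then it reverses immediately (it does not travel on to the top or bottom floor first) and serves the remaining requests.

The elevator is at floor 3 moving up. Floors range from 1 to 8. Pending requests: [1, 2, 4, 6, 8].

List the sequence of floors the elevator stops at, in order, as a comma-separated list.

Answer: 4, 6, 8, 2, 1

Derivation:
Current: 3, moving UP
Serve above first (ascending): [4, 6, 8]
Then reverse, serve below (descending): [2, 1]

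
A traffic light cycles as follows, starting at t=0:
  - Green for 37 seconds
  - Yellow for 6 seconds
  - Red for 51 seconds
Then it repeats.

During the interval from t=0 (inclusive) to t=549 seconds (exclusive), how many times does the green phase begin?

Answer: 6

Derivation:
Cycle = 37+6+51 = 94s
green phase starts at t = k*94 + 0 for k=0,1,2,...
Need k*94+0 < 549 → k < 5.840
k ∈ {0, ..., 5} → 6 starts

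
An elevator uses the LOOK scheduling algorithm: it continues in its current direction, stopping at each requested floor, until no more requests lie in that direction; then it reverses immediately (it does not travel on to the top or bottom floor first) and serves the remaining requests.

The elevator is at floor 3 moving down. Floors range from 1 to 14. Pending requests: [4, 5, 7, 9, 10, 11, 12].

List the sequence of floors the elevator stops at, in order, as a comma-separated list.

Answer: 4, 5, 7, 9, 10, 11, 12

Derivation:
Current: 3, moving DOWN
Serve below first (descending): []
Then reverse, serve above (ascending): [4, 5, 7, 9, 10, 11, 12]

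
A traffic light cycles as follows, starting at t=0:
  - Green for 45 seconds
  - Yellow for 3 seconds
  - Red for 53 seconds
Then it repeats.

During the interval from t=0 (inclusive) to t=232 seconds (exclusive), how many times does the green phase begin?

Cycle = 45+3+53 = 101s
green phase starts at t = k*101 + 0 for k=0,1,2,...
Need k*101+0 < 232 → k < 2.297
k ∈ {0, ..., 2} → 3 starts

Answer: 3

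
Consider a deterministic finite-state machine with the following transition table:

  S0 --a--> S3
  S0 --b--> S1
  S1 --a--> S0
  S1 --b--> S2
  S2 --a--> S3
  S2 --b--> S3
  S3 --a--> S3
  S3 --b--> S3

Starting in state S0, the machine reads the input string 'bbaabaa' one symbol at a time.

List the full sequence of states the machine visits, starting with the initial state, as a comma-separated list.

Answer: S0, S1, S2, S3, S3, S3, S3, S3

Derivation:
Start: S0
  read 'b': S0 --b--> S1
  read 'b': S1 --b--> S2
  read 'a': S2 --a--> S3
  read 'a': S3 --a--> S3
  read 'b': S3 --b--> S3
  read 'a': S3 --a--> S3
  read 'a': S3 --a--> S3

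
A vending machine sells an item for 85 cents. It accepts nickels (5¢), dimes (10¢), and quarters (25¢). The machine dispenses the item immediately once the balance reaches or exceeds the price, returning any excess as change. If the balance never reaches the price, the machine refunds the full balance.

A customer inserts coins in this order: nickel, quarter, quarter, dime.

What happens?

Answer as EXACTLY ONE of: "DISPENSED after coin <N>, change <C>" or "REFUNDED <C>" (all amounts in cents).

Answer: REFUNDED 65

Derivation:
Price: 85¢
Coin 1 (nickel, 5¢): balance = 5¢
Coin 2 (quarter, 25¢): balance = 30¢
Coin 3 (quarter, 25¢): balance = 55¢
Coin 4 (dime, 10¢): balance = 65¢
All coins inserted, balance 65¢ < price 85¢ → REFUND 65¢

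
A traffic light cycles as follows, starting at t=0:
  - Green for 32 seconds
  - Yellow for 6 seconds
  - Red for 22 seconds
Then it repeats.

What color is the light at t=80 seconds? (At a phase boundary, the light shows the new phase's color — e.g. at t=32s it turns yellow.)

Cycle length = 32 + 6 + 22 = 60s
t = 80, phase_t = 80 mod 60 = 20
20 < 32 (green end) → GREEN

Answer: green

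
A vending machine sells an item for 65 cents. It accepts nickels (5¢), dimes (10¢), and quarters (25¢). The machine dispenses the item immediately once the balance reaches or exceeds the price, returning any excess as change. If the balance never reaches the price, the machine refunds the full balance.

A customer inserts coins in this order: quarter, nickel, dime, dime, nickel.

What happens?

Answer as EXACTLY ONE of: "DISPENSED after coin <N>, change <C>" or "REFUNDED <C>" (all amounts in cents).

Price: 65¢
Coin 1 (quarter, 25¢): balance = 25¢
Coin 2 (nickel, 5¢): balance = 30¢
Coin 3 (dime, 10¢): balance = 40¢
Coin 4 (dime, 10¢): balance = 50¢
Coin 5 (nickel, 5¢): balance = 55¢
All coins inserted, balance 55¢ < price 65¢ → REFUND 55¢

Answer: REFUNDED 55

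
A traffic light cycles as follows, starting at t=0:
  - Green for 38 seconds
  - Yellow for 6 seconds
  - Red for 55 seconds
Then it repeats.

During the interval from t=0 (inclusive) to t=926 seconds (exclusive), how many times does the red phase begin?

Cycle = 38+6+55 = 99s
red phase starts at t = k*99 + 44 for k=0,1,2,...
Need k*99+44 < 926 → k < 8.909
k ∈ {0, ..., 8} → 9 starts

Answer: 9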